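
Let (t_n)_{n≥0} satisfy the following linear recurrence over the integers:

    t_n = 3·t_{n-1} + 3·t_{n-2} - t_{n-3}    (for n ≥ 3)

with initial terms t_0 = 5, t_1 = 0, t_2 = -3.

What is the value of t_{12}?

t_3 = 3·-3 + 3·0 + -1·5 = -14
t_4 = 3·-14 + 3·-3 + -1·0 = -51
t_5 = 3·-51 + 3·-14 + -1·-3 = -192
t_6 = 3·-192 + 3·-51 + -1·-14 = -715
t_7 = 3·-715 + 3·-192 + -1·-51 = -2670
t_8 = 3·-2670 + 3·-715 + -1·-192 = -9963
t_9 = 3·-9963 + 3·-2670 + -1·-715 = -37184
t_10 = 3·-37184 + 3·-9963 + -1·-2670 = -138771
t_11 = 3·-138771 + 3·-37184 + -1·-9963 = -517902
t_12 = 3·-517902 + 3·-138771 + -1·-37184 = -1932835

-1932835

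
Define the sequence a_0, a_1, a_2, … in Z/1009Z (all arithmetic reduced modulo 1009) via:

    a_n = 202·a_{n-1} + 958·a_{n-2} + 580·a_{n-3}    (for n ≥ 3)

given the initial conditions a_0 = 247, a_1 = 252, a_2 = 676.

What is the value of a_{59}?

a_3 = 202·676 + 958·252 + 580·247 = 584
a_4 = 202·584 + 958·676 + 580·252 = 609
a_5 = 202·609 + 958·584 + 580·676 = 994
a_6 = 202·994 + 958·609 + 580·584 = 922
a_7 = 202·922 + 958·994 + 580·609 = 414
a_8 = 202·414 + 958·922 + 580·994 = 663
a_9 = 202·663 + 958·414 + 580·922 = 803
a_10 = 202·803 + 958·663 + 580·414 = 228
a_11 = 202·228 + 958·803 + 580·663 = 169
a_12 = 202·169 + 958·228 + 580·803 = 903
a_13 = 202·903 + 958·169 + 580·228 = 300
a_14 = 202·300 + 958·903 + 580·169 = 568
a_15 = 202·568 + 958·300 + 580·903 = 623
a_16 = 202·623 + 958·568 + 580·300 = 466
a_17 = 202·466 + 958·623 + 580·568 = 307
a_18 = 202·307 + 958·466 + 580·623 = 24
a_19 = 202·24 + 958·307 + 580·466 = 158
a_20 = 202·158 + 958·24 + 580·307 = 898
a_21 = 202·898 + 958·158 + 580·24 = 593
a_22 = 202·593 + 958·898 + 580·158 = 152
a_23 = 202·152 + 958·593 + 580·898 = 657
a_24 = 202·657 + 958·152 + 580·593 = 726
a_25 = 202·726 + 958·657 + 580·152 = 514
a_26 = 202·514 + 958·726 + 580·657 = 875
a_27 = 202·875 + 958·514 + 580·726 = 522
a_28 = 202·522 + 958·875 + 580·514 = 744
a_29 = 202·744 + 958·522 + 580·875 = 541
a_30 = 202·541 + 958·744 + 580·522 = 768
a_31 = 202·768 + 958·541 + 580·744 = 79
a_32 = 202·79 + 958·768 + 580·541 = 987
a_33 = 202·987 + 958·79 + 580·768 = 70
a_34 = 202·70 + 958·987 + 580·79 = 542
a_35 = 202·542 + 958·70 + 580·987 = 326
a_36 = 202·326 + 958·542 + 580·70 = 108
a_37 = 202·108 + 958·326 + 580·542 = 706
a_38 = 202·706 + 958·108 + 580·326 = 277
a_39 = 202·277 + 958·706 + 580·108 = 859
a_40 = 202·859 + 958·277 + 580·706 = 804
a_41 = 202·804 + 958·859 + 580·277 = 775
a_42 = 202·775 + 958·804 + 580·859 = 294
a_43 = 202·294 + 958·775 + 580·804 = 854
a_44 = 202·854 + 958·294 + 580·775 = 605
a_45 = 202·605 + 958·854 + 580·294 = 962
a_46 = 202·962 + 958·605 + 580·854 = 921
a_47 = 202·921 + 958·962 + 580·605 = 533
a_48 = 202·533 + 958·921 + 580·962 = 138
a_49 = 202·138 + 958·533 + 580·921 = 103
a_50 = 202·103 + 958·138 + 580·533 = 28
a_51 = 202·28 + 958·103 + 580·138 = 732
a_52 = 202·732 + 958·28 + 580·103 = 340
a_53 = 202·340 + 958·732 + 580·28 = 165
a_54 = 202·165 + 958·340 + 580·732 = 626
a_55 = 202·626 + 958·165 + 580·340 = 429
a_56 = 202·429 + 958·626 + 580·165 = 91
a_57 = 202·91 + 958·429 + 580·626 = 379
a_58 = 202·379 + 958·91 + 580·429 = 884
a_59 = 202·884 + 958·379 + 580·91 = 129

129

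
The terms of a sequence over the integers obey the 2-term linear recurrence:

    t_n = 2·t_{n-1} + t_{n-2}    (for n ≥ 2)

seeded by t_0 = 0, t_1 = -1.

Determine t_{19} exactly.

-6625109

t_2 = 2·-1 + 1·0 = -2
t_3 = 2·-2 + 1·-1 = -5
t_4 = 2·-5 + 1·-2 = -12
t_5 = 2·-12 + 1·-5 = -29
t_6 = 2·-29 + 1·-12 = -70
t_7 = 2·-70 + 1·-29 = -169
t_8 = 2·-169 + 1·-70 = -408
t_9 = 2·-408 + 1·-169 = -985
t_10 = 2·-985 + 1·-408 = -2378
t_11 = 2·-2378 + 1·-985 = -5741
t_12 = 2·-5741 + 1·-2378 = -13860
t_13 = 2·-13860 + 1·-5741 = -33461
t_14 = 2·-33461 + 1·-13860 = -80782
t_15 = 2·-80782 + 1·-33461 = -195025
t_16 = 2·-195025 + 1·-80782 = -470832
t_17 = 2·-470832 + 1·-195025 = -1136689
t_18 = 2·-1136689 + 1·-470832 = -2744210
t_19 = 2·-2744210 + 1·-1136689 = -6625109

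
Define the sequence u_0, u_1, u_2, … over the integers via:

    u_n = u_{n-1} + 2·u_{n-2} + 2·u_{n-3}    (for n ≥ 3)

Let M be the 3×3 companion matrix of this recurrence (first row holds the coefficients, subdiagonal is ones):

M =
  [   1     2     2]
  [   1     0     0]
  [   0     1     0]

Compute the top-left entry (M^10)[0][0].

2095

(M^10)[0][0] is the top entry after applying M 10 times to the unit state (1, 0, 0). Equivalently it is h_{12} for the auxiliary sequence (h_n) obeying the same recurrence with h_2 = 1 and h_i = 0 for 0 ≤ i < 2:
h_3 = 1·1 + 2·0 + 2·0 = 1
h_4 = 1·1 + 2·1 + 2·0 = 3
h_5 = 1·3 + 2·1 + 2·1 = 7
h_6 = 1·7 + 2·3 + 2·1 = 15
h_7 = 1·15 + 2·7 + 2·3 = 35
h_8 = 1·35 + 2·15 + 2·7 = 79
h_9 = 1·79 + 2·35 + 2·15 = 179
h_10 = 1·179 + 2·79 + 2·35 = 407
h_11 = 1·407 + 2·179 + 2·79 = 923
h_12 = 1·923 + 2·407 + 2·179 = 2095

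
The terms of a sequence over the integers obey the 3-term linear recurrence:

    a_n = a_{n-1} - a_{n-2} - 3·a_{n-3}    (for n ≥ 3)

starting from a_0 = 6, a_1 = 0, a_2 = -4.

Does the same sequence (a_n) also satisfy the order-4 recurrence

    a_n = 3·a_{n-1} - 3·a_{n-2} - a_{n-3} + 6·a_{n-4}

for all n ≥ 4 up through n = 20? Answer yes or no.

Terms a_0..a_20: 6, 0, -4, -22, -18, 16, 100, 138, -10, -448, -852, -374, 1822, 4752, 4052, -6166, -24474, -30464, 12508, 116394, 195278
n=4: candidate gives -18, actual a_4 = -18 ✓
n=5: candidate gives 16, actual a_5 = 16 ✓
n=6: candidate gives 100, actual a_6 = 100 ✓
n=7: candidate gives 138, actual a_7 = 138 ✓
n=8: candidate gives -10, actual a_8 = -10 ✓
n=9: candidate gives -448, actual a_9 = -448 ✓
n=10: candidate gives -852, actual a_10 = -852 ✓
n=11: candidate gives -374, actual a_11 = -374 ✓
n=12: candidate gives 1822, actual a_12 = 1822 ✓
n=13: candidate gives 4752, actual a_13 = 4752 ✓
n=14: candidate gives 4052, actual a_14 = 4052 ✓
n=15: candidate gives -6166, actual a_15 = -6166 ✓
n=16: candidate gives -24474, actual a_16 = -24474 ✓
n=17: candidate gives -30464, actual a_17 = -30464 ✓
n=18: candidate gives 12508, actual a_18 = 12508 ✓
n=19: candidate gives 116394, actual a_19 = 116394 ✓
n=20: candidate gives 195278, actual a_20 = 195278 ✓

yes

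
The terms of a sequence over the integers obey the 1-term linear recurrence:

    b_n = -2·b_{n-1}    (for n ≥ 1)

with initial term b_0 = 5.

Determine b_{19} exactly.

b_1 = -2·5 = -10
b_2 = -2·-10 = 20
b_3 = -2·20 = -40
b_4 = -2·-40 = 80
b_5 = -2·80 = -160
b_6 = -2·-160 = 320
b_7 = -2·320 = -640
b_8 = -2·-640 = 1280
b_9 = -2·1280 = -2560
b_10 = -2·-2560 = 5120
b_11 = -2·5120 = -10240
b_12 = -2·-10240 = 20480
b_13 = -2·20480 = -40960
b_14 = -2·-40960 = 81920
b_15 = -2·81920 = -163840
b_16 = -2·-163840 = 327680
b_17 = -2·327680 = -655360
b_18 = -2·-655360 = 1310720
b_19 = -2·1310720 = -2621440

-2621440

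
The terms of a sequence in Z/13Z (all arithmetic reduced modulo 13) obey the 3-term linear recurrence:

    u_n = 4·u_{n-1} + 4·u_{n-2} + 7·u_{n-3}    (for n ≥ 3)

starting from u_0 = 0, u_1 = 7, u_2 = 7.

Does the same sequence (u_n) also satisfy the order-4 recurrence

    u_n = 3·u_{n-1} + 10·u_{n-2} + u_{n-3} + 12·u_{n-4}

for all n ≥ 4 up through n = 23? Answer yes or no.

no

Terms u_0..u_23: 0, 7, 7, 4, 2, 8, 3, 6, 1, 10, 8, 1, 2, 3, 1, 4, 2, 5, 4, 11, 4, 10, 3, 2
n=4: candidate gives 11, actual u_4 = 2 ✗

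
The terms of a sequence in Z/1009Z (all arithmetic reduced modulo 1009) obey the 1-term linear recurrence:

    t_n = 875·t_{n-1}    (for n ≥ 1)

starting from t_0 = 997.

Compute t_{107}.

t_1 = 875·997 = 599
t_2 = 875·599 = 454
t_3 = 875·454 = 713
t_4 = 875·713 = 313
t_5 = 875·313 = 436
t_6 = 875·436 = 98
t_7 = 875·98 = 994
t_8 = 875·994 = 1001
t_9 = 875·1001 = 63
t_10 = 875·63 = 639
t_11 = 875·639 = 139
t_12 = 875·139 = 545
t_13 = 875·545 = 627
t_14 = 875·627 = 738
t_15 = 875·738 = 999
t_16 = 875·999 = 331
t_17 = 875·331 = 42
t_18 = 875·42 = 426
t_19 = 875·426 = 429
t_20 = 875·429 = 27
t_21 = 875·27 = 418
t_22 = 875·418 = 492
t_23 = 875·492 = 666
t_24 = 875·666 = 557
t_25 = 875·557 = 28
t_26 = 875·28 = 284
t_27 = 875·284 = 286
t_28 = 875·286 = 18
t_29 = 875·18 = 615
t_30 = 875·615 = 328
t_31 = 875·328 = 444
t_32 = 875·444 = 35
t_33 = 875·35 = 355
t_34 = 875·355 = 862
t_35 = 875·862 = 527
t_36 = 875·527 = 12
t_37 = 875·12 = 410
t_38 = 875·410 = 555
t_39 = 875·555 = 296
t_40 = 875·296 = 696
t_41 = 875·696 = 573
t_42 = 875·573 = 911
t_43 = 875·911 = 15
t_44 = 875·15 = 8
t_45 = 875·8 = 946
t_46 = 875·946 = 370
t_47 = 875·370 = 870
t_48 = 875·870 = 464
t_49 = 875·464 = 382
t_50 = 875·382 = 271
t_51 = 875·271 = 10
t_52 = 875·10 = 678
t_53 = 875·678 = 967
t_54 = 875·967 = 583
t_55 = 875·583 = 580
t_56 = 875·580 = 982
t_57 = 875·982 = 591
t_58 = 875·591 = 517
t_59 = 875·517 = 343
t_60 = 875·343 = 452
t_61 = 875·452 = 981
t_62 = 875·981 = 725
t_63 = 875·725 = 723
t_64 = 875·723 = 991
t_65 = 875·991 = 394
t_66 = 875·394 = 681
t_67 = 875·681 = 565
t_68 = 875·565 = 974
t_69 = 875·974 = 654
t_70 = 875·654 = 147
t_71 = 875·147 = 482
t_72 = 875·482 = 997
t_73 = 875·997 = 599
t_74 = 875·599 = 454
t_75 = 875·454 = 713
t_76 = 875·713 = 313
t_77 = 875·313 = 436
t_78 = 875·436 = 98
t_79 = 875·98 = 994
t_80 = 875·994 = 1001
t_81 = 875·1001 = 63
t_82 = 875·63 = 639
t_83 = 875·639 = 139
t_84 = 875·139 = 545
t_85 = 875·545 = 627
t_86 = 875·627 = 738
t_87 = 875·738 = 999
t_88 = 875·999 = 331
t_89 = 875·331 = 42
t_90 = 875·42 = 426
t_91 = 875·426 = 429
t_92 = 875·429 = 27
t_93 = 875·27 = 418
t_94 = 875·418 = 492
t_95 = 875·492 = 666
t_96 = 875·666 = 557
t_97 = 875·557 = 28
t_98 = 875·28 = 284
t_99 = 875·284 = 286
t_100 = 875·286 = 18
t_101 = 875·18 = 615
t_102 = 875·615 = 328
t_103 = 875·328 = 444
t_104 = 875·444 = 35
t_105 = 875·35 = 355
t_106 = 875·355 = 862
t_107 = 875·862 = 527

527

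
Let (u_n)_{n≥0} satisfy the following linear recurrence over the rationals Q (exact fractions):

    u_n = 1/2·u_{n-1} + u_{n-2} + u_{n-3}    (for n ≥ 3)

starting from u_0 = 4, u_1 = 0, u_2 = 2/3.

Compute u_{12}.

70811/512

u_3 = 1/2·2/3 + 1·0 + 1·4 = 13/3
u_4 = 1/2·13/3 + 1·2/3 + 1·0 = 17/6
u_5 = 1/2·17/6 + 1·13/3 + 1·2/3 = 77/12
u_6 = 1/2·77/12 + 1·17/6 + 1·13/3 = 83/8
u_7 = 1/2·83/8 + 1·77/12 + 1·17/6 = 231/16
u_8 = 1/2·231/16 + 1·83/8 + 1·77/12 = 2305/96
u_9 = 1/2·2305/96 + 1·231/16 + 1·83/8 = 7069/192
u_10 = 1/2·7069/192 + 1·2305/96 + 1·231/16 = 21833/384
u_11 = 1/2·21833/384 + 1·7069/192 + 1·2305/96 = 68549/768
u_12 = 1/2·68549/768 + 1·21833/384 + 1·7069/192 = 70811/512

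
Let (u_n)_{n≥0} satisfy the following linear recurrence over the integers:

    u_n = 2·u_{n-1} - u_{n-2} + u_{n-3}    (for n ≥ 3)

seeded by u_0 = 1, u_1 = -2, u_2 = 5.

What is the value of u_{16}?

u_3 = 2·5 + -1·-2 + 1·1 = 13
u_4 = 2·13 + -1·5 + 1·-2 = 19
u_5 = 2·19 + -1·13 + 1·5 = 30
u_6 = 2·30 + -1·19 + 1·13 = 54
u_7 = 2·54 + -1·30 + 1·19 = 97
u_8 = 2·97 + -1·54 + 1·30 = 170
u_9 = 2·170 + -1·97 + 1·54 = 297
u_10 = 2·297 + -1·170 + 1·97 = 521
u_11 = 2·521 + -1·297 + 1·170 = 915
u_12 = 2·915 + -1·521 + 1·297 = 1606
u_13 = 2·1606 + -1·915 + 1·521 = 2818
u_14 = 2·2818 + -1·1606 + 1·915 = 4945
u_15 = 2·4945 + -1·2818 + 1·1606 = 8678
u_16 = 2·8678 + -1·4945 + 1·2818 = 15229

15229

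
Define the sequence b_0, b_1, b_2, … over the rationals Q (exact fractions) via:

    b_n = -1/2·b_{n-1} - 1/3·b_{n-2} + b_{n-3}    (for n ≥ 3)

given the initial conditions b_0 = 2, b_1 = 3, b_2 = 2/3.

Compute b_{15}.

7135367/2239488

b_3 = -1/2·2/3 + -1/3·3 + 1·2 = 2/3
b_4 = -1/2·2/3 + -1/3·2/3 + 1·3 = 22/9
b_5 = -1/2·22/9 + -1/3·2/3 + 1·2/3 = -7/9
b_6 = -1/2·-7/9 + -1/3·22/9 + 1·2/3 = 13/54
b_7 = -1/2·13/54 + -1/3·-7/9 + 1·22/9 = 31/12
b_8 = -1/2·31/12 + -1/3·13/54 + 1·-7/9 = -1393/648
b_9 = -1/2·-1393/648 + -1/3·31/12 + 1·13/54 = 589/1296
b_10 = -1/2·589/1296 + -1/3·-1393/648 + 1·31/12 = 23893/7776
b_11 = -1/2·23893/7776 + -1/3·589/1296 + 1·-1393/648 = -59681/15552
b_12 = -1/2·-59681/15552 + -1/3·23893/7776 + 1·589/1296 = 125879/93312
b_13 = -1/2·125879/93312 + -1/3·-59681/15552 + 1·23893/7776 = 76253/20736
b_14 = -1/2·76253/20736 + -1/3·125879/93312 + 1·-59681/15552 = -6859379/1119744
b_15 = -1/2·-6859379/1119744 + -1/3·76253/20736 + 1·125879/93312 = 7135367/2239488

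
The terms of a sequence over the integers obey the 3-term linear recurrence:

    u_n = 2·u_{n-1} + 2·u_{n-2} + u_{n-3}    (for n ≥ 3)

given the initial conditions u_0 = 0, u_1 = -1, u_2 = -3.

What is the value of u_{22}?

u_3 = 2·-3 + 2·-1 + 1·0 = -8
u_4 = 2·-8 + 2·-3 + 1·-1 = -23
u_5 = 2·-23 + 2·-8 + 1·-3 = -65
u_6 = 2·-65 + 2·-23 + 1·-8 = -184
u_7 = 2·-184 + 2·-65 + 1·-23 = -521
u_8 = 2·-521 + 2·-184 + 1·-65 = -1475
u_9 = 2·-1475 + 2·-521 + 1·-184 = -4176
u_10 = 2·-4176 + 2·-1475 + 1·-521 = -11823
u_11 = 2·-11823 + 2·-4176 + 1·-1475 = -33473
u_12 = 2·-33473 + 2·-11823 + 1·-4176 = -94768
u_13 = 2·-94768 + 2·-33473 + 1·-11823 = -268305
u_14 = 2·-268305 + 2·-94768 + 1·-33473 = -759619
u_15 = 2·-759619 + 2·-268305 + 1·-94768 = -2150616
u_16 = 2·-2150616 + 2·-759619 + 1·-268305 = -6088775
u_17 = 2·-6088775 + 2·-2150616 + 1·-759619 = -17238401
u_18 = 2·-17238401 + 2·-6088775 + 1·-2150616 = -48804968
u_19 = 2·-48804968 + 2·-17238401 + 1·-6088775 = -138175513
u_20 = 2·-138175513 + 2·-48804968 + 1·-17238401 = -391199363
u_21 = 2·-391199363 + 2·-138175513 + 1·-48804968 = -1107554720
u_22 = 2·-1107554720 + 2·-391199363 + 1·-138175513 = -3135683679

-3135683679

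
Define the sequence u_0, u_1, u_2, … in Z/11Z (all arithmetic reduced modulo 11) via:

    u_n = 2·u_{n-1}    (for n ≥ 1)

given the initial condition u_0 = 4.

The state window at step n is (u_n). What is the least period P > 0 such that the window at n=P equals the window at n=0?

n=0: window = (4)
n=1: window = (8)
n=2: window = (5)
n=3: window = (10)
n=4: window = (9)
n=5: window = (7)
n=6: window = (3)
n=7: window = (6)
n=8: window = (1)
n=9: window = (2)
n=10: window = (4)
window at n=10 equals window at n=0 → period = 10

10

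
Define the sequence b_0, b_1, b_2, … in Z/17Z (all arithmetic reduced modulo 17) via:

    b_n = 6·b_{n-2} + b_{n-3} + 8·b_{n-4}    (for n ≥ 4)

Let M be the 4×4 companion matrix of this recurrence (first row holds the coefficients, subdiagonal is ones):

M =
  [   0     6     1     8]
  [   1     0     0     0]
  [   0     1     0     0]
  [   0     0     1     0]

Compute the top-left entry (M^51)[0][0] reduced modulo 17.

(M^51)[0][0] is the top entry after applying M 51 times to the unit state (1, 0, 0, 0). Equivalently it is h_{54} for the auxiliary sequence (h_n) obeying the same recurrence with h_3 = 1 and h_i = 0 for 0 ≤ i < 3:
h_4 = 0·1 + 6·0 + 1·0 + 8·0 = 0
h_5 = 0·0 + 6·1 + 1·0 + 8·0 = 6
h_6 = 0·6 + 6·0 + 1·1 + 8·0 = 1
h_7 = 0·1 + 6·6 + 1·0 + 8·1 = 10
h_8 = 0·10 + 6·1 + 1·6 + 8·0 = 12
h_9 = 0·12 + 6·10 + 1·1 + 8·6 = 7
h_10 = 0·7 + 6·12 + 1·10 + 8·1 = 5
h_11 = 0·5 + 6·7 + 1·12 + 8·10 = 15
h_12 = 0·15 + 6·5 + 1·7 + 8·12 = 14
h_13 = 0·14 + 6·15 + 1·5 + 8·7 = 15
h_14 = 0·15 + 6·14 + 1·15 + 8·5 = 3
h_15 = 0·3 + 6·15 + 1·14 + 8·15 = 3
h_16 = 0·3 + 6·3 + 1·15 + 8·14 = 9
h_17 = 0·9 + 6·3 + 1·3 + 8·15 = 5
h_18 = 0·5 + 6·9 + 1·3 + 8·3 = 13
h_19 = 0·13 + 6·5 + 1·9 + 8·3 = 12
h_20 = 0·12 + 6·13 + 1·5 + 8·9 = 2
h_21 = 0·2 + 6·12 + 1·13 + 8·5 = 6
h_22 = 0·6 + 6·2 + 1·12 + 8·13 = 9
h_23 = 0·9 + 6·6 + 1·2 + 8·12 = 15
h_24 = 0·15 + 6·9 + 1·6 + 8·2 = 8
h_25 = 0·8 + 6·15 + 1·9 + 8·6 = 11
h_26 = 0·11 + 6·8 + 1·15 + 8·9 = 16
h_27 = 0·16 + 6·11 + 1·8 + 8·15 = 7
h_28 = 0·7 + 6·16 + 1·11 + 8·8 = 1
h_29 = 0·1 + 6·7 + 1·16 + 8·11 = 10
h_30 = 0·10 + 6·1 + 1·7 + 8·16 = 5
h_31 = 0·5 + 6·10 + 1·1 + 8·7 = 15
h_32 = 0·15 + 6·5 + 1·10 + 8·1 = 14
h_33 = 0·14 + 6·15 + 1·5 + 8·10 = 5
h_34 = 0·5 + 6·14 + 1·15 + 8·5 = 3
h_35 = 0·3 + 6·5 + 1·14 + 8·15 = 11
h_36 = 0·11 + 6·3 + 1·5 + 8·14 = 16
h_37 = 0·16 + 6·11 + 1·3 + 8·5 = 7
h_38 = 0·7 + 6·16 + 1·11 + 8·3 = 12
h_39 = 0·12 + 6·7 + 1·16 + 8·11 = 10
h_40 = 0·10 + 6·12 + 1·7 + 8·16 = 3
h_41 = 0·3 + 6·10 + 1·12 + 8·7 = 9
h_42 = 0·9 + 6·3 + 1·10 + 8·12 = 5
h_43 = 0·5 + 6·9 + 1·3 + 8·10 = 1
h_44 = 0·1 + 6·5 + 1·9 + 8·3 = 12
h_45 = 0·12 + 6·1 + 1·5 + 8·9 = 15
h_46 = 0·15 + 6·12 + 1·1 + 8·5 = 11
h_47 = 0·11 + 6·15 + 1·12 + 8·1 = 8
h_48 = 0·8 + 6·11 + 1·15 + 8·12 = 7
h_49 = 0·7 + 6·8 + 1·11 + 8·15 = 9
h_50 = 0·9 + 6·7 + 1·8 + 8·11 = 2
h_51 = 0·2 + 6·9 + 1·7 + 8·8 = 6
h_52 = 0·6 + 6·2 + 1·9 + 8·7 = 9
h_53 = 0·9 + 6·6 + 1·2 + 8·9 = 8
h_54 = 0·8 + 6·9 + 1·6 + 8·2 = 8

8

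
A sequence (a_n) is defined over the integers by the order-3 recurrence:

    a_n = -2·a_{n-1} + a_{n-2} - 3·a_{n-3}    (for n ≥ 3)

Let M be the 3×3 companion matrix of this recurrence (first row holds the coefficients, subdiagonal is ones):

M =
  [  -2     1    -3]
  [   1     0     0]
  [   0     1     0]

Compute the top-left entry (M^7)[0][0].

(M^7)[0][0] is the top entry after applying M 7 times to the unit state (1, 0, 0). Equivalently it is h_{9} for the auxiliary sequence (h_n) obeying the same recurrence with h_2 = 1 and h_i = 0 for 0 ≤ i < 2:
h_3 = -2·1 + 1·0 + -3·0 = -2
h_4 = -2·-2 + 1·1 + -3·0 = 5
h_5 = -2·5 + 1·-2 + -3·1 = -15
h_6 = -2·-15 + 1·5 + -3·-2 = 41
h_7 = -2·41 + 1·-15 + -3·5 = -112
h_8 = -2·-112 + 1·41 + -3·-15 = 310
h_9 = -2·310 + 1·-112 + -3·41 = -855

-855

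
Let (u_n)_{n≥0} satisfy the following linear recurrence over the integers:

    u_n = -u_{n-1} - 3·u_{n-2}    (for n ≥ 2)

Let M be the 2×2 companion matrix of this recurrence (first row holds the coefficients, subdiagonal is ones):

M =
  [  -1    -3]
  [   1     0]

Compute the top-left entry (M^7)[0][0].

35

(M^7)[0][0] is the top entry after applying M 7 times to the unit state (1, 0). Equivalently it is h_{8} for the auxiliary sequence (h_n) obeying the same recurrence with h_1 = 1 and h_i = 0 for 0 ≤ i < 1:
h_2 = -1·1 + -3·0 = -1
h_3 = -1·-1 + -3·1 = -2
h_4 = -1·-2 + -3·-1 = 5
h_5 = -1·5 + -3·-2 = 1
h_6 = -1·1 + -3·5 = -16
h_7 = -1·-16 + -3·1 = 13
h_8 = -1·13 + -3·-16 = 35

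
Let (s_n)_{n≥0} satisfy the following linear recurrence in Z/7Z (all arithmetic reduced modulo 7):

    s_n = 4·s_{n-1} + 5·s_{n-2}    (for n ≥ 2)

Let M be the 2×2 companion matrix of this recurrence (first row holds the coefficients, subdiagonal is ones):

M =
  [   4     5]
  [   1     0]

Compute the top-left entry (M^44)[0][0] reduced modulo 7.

(M^44)[0][0] is the top entry after applying M 44 times to the unit state (1, 0). Equivalently it is h_{45} for the auxiliary sequence (h_n) obeying the same recurrence with h_1 = 1 and h_i = 0 for 0 ≤ i < 1:
h_2 = 4·1 + 5·0 = 4
h_3 = 4·4 + 5·1 = 0
h_4 = 4·0 + 5·4 = 6
h_5 = 4·6 + 5·0 = 3
h_6 = 4·3 + 5·6 = 0
h_7 = 4·0 + 5·3 = 1
(h_6, h_7) = (0, 1) = (h_0, h_1), so the sequence has period 6.
45 ≡ 3 (mod 6), hence h_45 = h_3 = 0.

0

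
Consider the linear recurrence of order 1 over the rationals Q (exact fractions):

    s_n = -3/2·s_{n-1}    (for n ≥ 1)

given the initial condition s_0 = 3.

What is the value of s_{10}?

177147/1024

s_1 = -3/2·3 = -9/2
s_2 = -3/2·-9/2 = 27/4
s_3 = -3/2·27/4 = -81/8
s_4 = -3/2·-81/8 = 243/16
s_5 = -3/2·243/16 = -729/32
s_6 = -3/2·-729/32 = 2187/64
s_7 = -3/2·2187/64 = -6561/128
s_8 = -3/2·-6561/128 = 19683/256
s_9 = -3/2·19683/256 = -59049/512
s_10 = -3/2·-59049/512 = 177147/1024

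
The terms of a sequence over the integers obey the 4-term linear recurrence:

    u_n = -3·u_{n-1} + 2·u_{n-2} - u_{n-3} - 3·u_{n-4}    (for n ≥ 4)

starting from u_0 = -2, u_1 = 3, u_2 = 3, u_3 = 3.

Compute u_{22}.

7344142332

u_4 = -3·3 + 2·3 + -1·3 + -3·-2 = 0
u_5 = -3·0 + 2·3 + -1·3 + -3·3 = -6
u_6 = -3·-6 + 2·0 + -1·3 + -3·3 = 6
u_7 = -3·6 + 2·-6 + -1·0 + -3·3 = -39
u_8 = -3·-39 + 2·6 + -1·-6 + -3·0 = 135
u_9 = -3·135 + 2·-39 + -1·6 + -3·-6 = -471
u_10 = -3·-471 + 2·135 + -1·-39 + -3·6 = 1704
u_11 = -3·1704 + 2·-471 + -1·135 + -3·-39 = -6072
u_12 = -3·-6072 + 2·1704 + -1·-471 + -3·135 = 21690
u_13 = -3·21690 + 2·-6072 + -1·1704 + -3·-471 = -77505
u_14 = -3·-77505 + 2·21690 + -1·-6072 + -3·1704 = 276855
u_15 = -3·276855 + 2·-77505 + -1·21690 + -3·-6072 = -989049
u_16 = -3·-989049 + 2·276855 + -1·-77505 + -3·21690 = 3533292
u_17 = -3·3533292 + 2·-989049 + -1·276855 + -3·-77505 = -12622314
u_18 = -3·-12622314 + 2·3533292 + -1·-989049 + -3·276855 = 45092010
u_19 = -3·45092010 + 2·-12622314 + -1·3533292 + -3·-989049 = -161086803
u_20 = -3·-161086803 + 2·45092010 + -1·-12622314 + -3·3533292 = 575466867
u_21 = -3·575466867 + 2·-161086803 + -1·45092010 + -3·-12622314 = -2055799275
u_22 = -3·-2055799275 + 2·575466867 + -1·-161086803 + -3·45092010 = 7344142332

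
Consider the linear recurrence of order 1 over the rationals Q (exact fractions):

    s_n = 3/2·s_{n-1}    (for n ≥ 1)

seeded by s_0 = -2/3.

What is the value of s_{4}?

s_1 = 3/2·-2/3 = -1
s_2 = 3/2·-1 = -3/2
s_3 = 3/2·-3/2 = -9/4
s_4 = 3/2·-9/4 = -27/8

-27/8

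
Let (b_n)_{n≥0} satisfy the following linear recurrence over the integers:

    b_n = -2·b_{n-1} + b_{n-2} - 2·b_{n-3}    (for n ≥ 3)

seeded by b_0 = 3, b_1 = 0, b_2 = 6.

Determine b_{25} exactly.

-35769016482

b_3 = -2·6 + 1·0 + -2·3 = -18
b_4 = -2·-18 + 1·6 + -2·0 = 42
b_5 = -2·42 + 1·-18 + -2·6 = -114
b_6 = -2·-114 + 1·42 + -2·-18 = 306
b_7 = -2·306 + 1·-114 + -2·42 = -810
b_8 = -2·-810 + 1·306 + -2·-114 = 2154
b_9 = -2·2154 + 1·-810 + -2·306 = -5730
b_10 = -2·-5730 + 1·2154 + -2·-810 = 15234
b_11 = -2·15234 + 1·-5730 + -2·2154 = -40506
b_12 = -2·-40506 + 1·15234 + -2·-5730 = 107706
b_13 = -2·107706 + 1·-40506 + -2·15234 = -286386
b_14 = -2·-286386 + 1·107706 + -2·-40506 = 761490
b_15 = -2·761490 + 1·-286386 + -2·107706 = -2024778
b_16 = -2·-2024778 + 1·761490 + -2·-286386 = 5383818
b_17 = -2·5383818 + 1·-2024778 + -2·761490 = -14315394
b_18 = -2·-14315394 + 1·5383818 + -2·-2024778 = 38064162
b_19 = -2·38064162 + 1·-14315394 + -2·5383818 = -101211354
b_20 = -2·-101211354 + 1·38064162 + -2·-14315394 = 269117658
b_21 = -2·269117658 + 1·-101211354 + -2·38064162 = -715574994
b_22 = -2·-715574994 + 1·269117658 + -2·-101211354 = 1902690354
b_23 = -2·1902690354 + 1·-715574994 + -2·269117658 = -5059191018
b_24 = -2·-5059191018 + 1·1902690354 + -2·-715574994 = 13452222378
b_25 = -2·13452222378 + 1·-5059191018 + -2·1902690354 = -35769016482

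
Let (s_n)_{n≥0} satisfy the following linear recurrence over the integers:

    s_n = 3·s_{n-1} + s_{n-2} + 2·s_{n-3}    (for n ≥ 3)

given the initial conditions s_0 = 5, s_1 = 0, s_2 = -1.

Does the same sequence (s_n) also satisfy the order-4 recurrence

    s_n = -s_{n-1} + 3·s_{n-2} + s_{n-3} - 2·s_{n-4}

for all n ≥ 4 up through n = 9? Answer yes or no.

Terms s_0..s_9: 5, 0, -1, 7, 20, 65, 229, 792, 2735, 9455
n=4: candidate gives -20, actual s_4 = 20 ✗

no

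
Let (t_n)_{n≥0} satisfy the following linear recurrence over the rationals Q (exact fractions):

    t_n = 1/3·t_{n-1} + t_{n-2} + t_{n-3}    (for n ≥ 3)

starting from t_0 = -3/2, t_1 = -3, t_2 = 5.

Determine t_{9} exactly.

t_3 = 1/3·5 + 1·-3 + 1·-3/2 = -17/6
t_4 = 1/3·-17/6 + 1·5 + 1·-3 = 19/18
t_5 = 1/3·19/18 + 1·-17/6 + 1·5 = 68/27
t_6 = 1/3·68/27 + 1·19/18 + 1·-17/6 = -76/81
t_7 = 1/3·-76/81 + 1·68/27 + 1·19/18 = 1585/486
t_8 = 1/3·1585/486 + 1·-76/81 + 1·68/27 = 3889/1458
t_9 = 1/3·3889/1458 + 1·1585/486 + 1·-76/81 = 7025/2187

7025/2187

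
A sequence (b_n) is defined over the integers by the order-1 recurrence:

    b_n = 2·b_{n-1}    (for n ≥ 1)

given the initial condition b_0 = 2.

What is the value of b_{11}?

b_1 = 2·2 = 4
b_2 = 2·4 = 8
b_3 = 2·8 = 16
b_4 = 2·16 = 32
b_5 = 2·32 = 64
b_6 = 2·64 = 128
b_7 = 2·128 = 256
b_8 = 2·256 = 512
b_9 = 2·512 = 1024
b_10 = 2·1024 = 2048
b_11 = 2·2048 = 4096

4096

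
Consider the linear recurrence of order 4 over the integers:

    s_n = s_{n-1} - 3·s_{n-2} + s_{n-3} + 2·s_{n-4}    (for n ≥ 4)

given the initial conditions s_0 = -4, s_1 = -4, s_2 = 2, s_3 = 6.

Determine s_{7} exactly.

118

s_4 = 1·6 + -3·2 + 1·-4 + 2·-4 = -12
s_5 = 1·-12 + -3·6 + 1·2 + 2·-4 = -36
s_6 = 1·-36 + -3·-12 + 1·6 + 2·2 = 10
s_7 = 1·10 + -3·-36 + 1·-12 + 2·6 = 118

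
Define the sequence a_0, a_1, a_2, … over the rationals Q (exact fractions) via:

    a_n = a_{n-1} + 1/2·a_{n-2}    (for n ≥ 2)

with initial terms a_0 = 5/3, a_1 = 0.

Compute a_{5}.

a_2 = 1·0 + 1/2·5/3 = 5/6
a_3 = 1·5/6 + 1/2·0 = 5/6
a_4 = 1·5/6 + 1/2·5/6 = 5/4
a_5 = 1·5/4 + 1/2·5/6 = 5/3

5/3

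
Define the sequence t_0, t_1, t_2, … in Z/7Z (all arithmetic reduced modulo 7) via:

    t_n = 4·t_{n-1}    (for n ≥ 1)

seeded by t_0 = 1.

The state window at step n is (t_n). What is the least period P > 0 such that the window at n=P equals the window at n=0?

3

n=0: window = (1)
n=1: window = (4)
n=2: window = (2)
n=3: window = (1)
window at n=3 equals window at n=0 → period = 3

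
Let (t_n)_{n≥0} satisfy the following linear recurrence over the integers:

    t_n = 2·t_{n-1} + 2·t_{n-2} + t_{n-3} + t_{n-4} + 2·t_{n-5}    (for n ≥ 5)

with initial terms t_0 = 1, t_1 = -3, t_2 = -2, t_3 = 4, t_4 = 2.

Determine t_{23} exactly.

t_5 = 2·2 + 2·4 + 1·-2 + 1·-3 + 2·1 = 9
t_6 = 2·9 + 2·2 + 1·4 + 1·-2 + 2·-3 = 18
t_7 = 2·18 + 2·9 + 1·2 + 1·4 + 2·-2 = 56
t_8 = 2·56 + 2·18 + 1·9 + 1·2 + 2·4 = 167
t_9 = 2·167 + 2·56 + 1·18 + 1·9 + 2·2 = 477
t_10 = 2·477 + 2·167 + 1·56 + 1·18 + 2·9 = 1380
t_11 = 2·1380 + 2·477 + 1·167 + 1·56 + 2·18 = 3973
t_12 = 2·3973 + 2·1380 + 1·477 + 1·167 + 2·56 = 11462
t_13 = 2·11462 + 2·3973 + 1·1380 + 1·477 + 2·167 = 33061
t_14 = 2·33061 + 2·11462 + 1·3973 + 1·1380 + 2·477 = 95353
t_15 = 2·95353 + 2·33061 + 1·11462 + 1·3973 + 2·1380 = 275023
t_16 = 2·275023 + 2·95353 + 1·33061 + 1·11462 + 2·3973 = 793221
t_17 = 2·793221 + 2·275023 + 1·95353 + 1·33061 + 2·11462 = 2287826
t_18 = 2·2287826 + 2·793221 + 1·275023 + 1·95353 + 2·33061 = 6598592
t_19 = 2·6598592 + 2·2287826 + 1·793221 + 1·275023 + 2·95353 = 19031786
t_20 = 2·19031786 + 2·6598592 + 1·2287826 + 1·793221 + 2·275023 = 54891849
t_21 = 2·54891849 + 2·19031786 + 1·6598592 + 1·2287826 + 2·793221 = 158320130
t_22 = 2·158320130 + 2·54891849 + 1·19031786 + 1·6598592 + 2·2287826 = 456629988
t_23 = 2·456629988 + 2·158320130 + 1·54891849 + 1·19031786 + 2·6598592 = 1317021055

1317021055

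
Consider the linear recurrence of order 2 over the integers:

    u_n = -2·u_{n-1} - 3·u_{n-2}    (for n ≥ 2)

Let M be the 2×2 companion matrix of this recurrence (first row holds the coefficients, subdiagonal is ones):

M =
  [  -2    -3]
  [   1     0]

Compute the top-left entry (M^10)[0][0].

-263

(M^10)[0][0] is the top entry after applying M 10 times to the unit state (1, 0). Equivalently it is h_{11} for the auxiliary sequence (h_n) obeying the same recurrence with h_1 = 1 and h_i = 0 for 0 ≤ i < 1:
h_2 = -2·1 + -3·0 = -2
h_3 = -2·-2 + -3·1 = 1
h_4 = -2·1 + -3·-2 = 4
h_5 = -2·4 + -3·1 = -11
h_6 = -2·-11 + -3·4 = 10
h_7 = -2·10 + -3·-11 = 13
h_8 = -2·13 + -3·10 = -56
h_9 = -2·-56 + -3·13 = 73
h_10 = -2·73 + -3·-56 = 22
h_11 = -2·22 + -3·73 = -263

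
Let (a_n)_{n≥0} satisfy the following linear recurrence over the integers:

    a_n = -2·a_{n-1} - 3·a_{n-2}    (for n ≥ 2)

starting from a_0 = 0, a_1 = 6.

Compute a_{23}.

a_2 = -2·6 + -3·0 = -12
a_3 = -2·-12 + -3·6 = 6
a_4 = -2·6 + -3·-12 = 24
a_5 = -2·24 + -3·6 = -66
a_6 = -2·-66 + -3·24 = 60
a_7 = -2·60 + -3·-66 = 78
a_8 = -2·78 + -3·60 = -336
a_9 = -2·-336 + -3·78 = 438
a_10 = -2·438 + -3·-336 = 132
a_11 = -2·132 + -3·438 = -1578
a_12 = -2·-1578 + -3·132 = 2760
a_13 = -2·2760 + -3·-1578 = -786
a_14 = -2·-786 + -3·2760 = -6708
a_15 = -2·-6708 + -3·-786 = 15774
a_16 = -2·15774 + -3·-6708 = -11424
a_17 = -2·-11424 + -3·15774 = -24474
a_18 = -2·-24474 + -3·-11424 = 83220
a_19 = -2·83220 + -3·-24474 = -93018
a_20 = -2·-93018 + -3·83220 = -63624
a_21 = -2·-63624 + -3·-93018 = 406302
a_22 = -2·406302 + -3·-63624 = -621732
a_23 = -2·-621732 + -3·406302 = 24558

24558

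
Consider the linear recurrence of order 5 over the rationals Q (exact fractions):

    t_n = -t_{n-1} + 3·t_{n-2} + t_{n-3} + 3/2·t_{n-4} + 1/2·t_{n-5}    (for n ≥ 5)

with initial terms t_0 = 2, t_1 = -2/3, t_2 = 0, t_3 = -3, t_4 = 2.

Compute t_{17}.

t_5 = -1·2 + 3·-3 + 1·0 + 3/2·-2/3 + 1/2·2 = -11
t_6 = -1·-11 + 3·2 + 1·-3 + 3/2·0 + 1/2·-2/3 = 41/3
t_7 = -1·41/3 + 3·-11 + 1·2 + 3/2·-3 + 1/2·0 = -295/6
t_8 = -1·-295/6 + 3·41/3 + 1·-11 + 3/2·2 + 1/2·-3 = 242/3
t_9 = -1·242/3 + 3·-295/6 + 1·41/3 + 3/2·-11 + 1/2·2 = -230
t_10 = -1·-230 + 3·242/3 + 1·-295/6 + 3/2·41/3 + 1/2·-11 = 2627/6
t_11 = -1·2627/6 + 3·-230 + 1·242/3 + 3/2·-295/6 + 1/2·41/3 = -13369/12
t_12 = -1·-13369/12 + 3·2627/6 + 1·-230 + 3/2·242/3 + 1/2·-295/6 = 2294
t_13 = -1·2294 + 3·-13369/12 + 1·2627/6 + 3/2·-230 + 1/2·242/3 = -66037/12
t_14 = -1·-66037/12 + 3·2294 + 1·-13369/12 + 3/2·2627/6 + 1/2·-230 = 47251/4
t_15 = -1·47251/4 + 3·-66037/12 + 1·2294 + 3/2·-13369/12 + 1/2·2627/6 = -659525/24
t_16 = -1·-659525/24 + 3·47251/4 + 1·-66037/12 + 3/2·2294 + 1/2·-13369/12 = 180898/3
t_17 = -1·180898/3 + 3·-659525/24 + 1·47251/4 + 3/2·-66037/12 + 1/2·2294 = -828209/6

-828209/6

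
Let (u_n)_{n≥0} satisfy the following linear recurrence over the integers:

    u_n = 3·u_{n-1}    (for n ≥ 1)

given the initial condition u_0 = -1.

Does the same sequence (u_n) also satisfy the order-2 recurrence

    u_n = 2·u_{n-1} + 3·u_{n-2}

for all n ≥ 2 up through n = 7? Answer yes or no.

yes

Terms u_0..u_7: -1, -3, -9, -27, -81, -243, -729, -2187
n=2: candidate gives -9, actual u_2 = -9 ✓
n=3: candidate gives -27, actual u_3 = -27 ✓
n=4: candidate gives -81, actual u_4 = -81 ✓
n=5: candidate gives -243, actual u_5 = -243 ✓
n=6: candidate gives -729, actual u_6 = -729 ✓
n=7: candidate gives -2187, actual u_7 = -2187 ✓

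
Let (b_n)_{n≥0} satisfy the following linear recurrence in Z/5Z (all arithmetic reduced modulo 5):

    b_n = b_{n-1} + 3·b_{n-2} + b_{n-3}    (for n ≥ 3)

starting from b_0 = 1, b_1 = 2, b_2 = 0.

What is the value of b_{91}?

b_3 = 1·0 + 3·2 + 1·1 = 2
b_4 = 1·2 + 3·0 + 1·2 = 4
b_5 = 1·4 + 3·2 + 1·0 = 0
b_6 = 1·0 + 3·4 + 1·2 = 4
b_7 = 1·4 + 3·0 + 1·4 = 3
b_8 = 1·3 + 3·4 + 1·0 = 0
b_9 = 1·0 + 3·3 + 1·4 = 3
b_10 = 1·3 + 3·0 + 1·3 = 1
b_11 = 1·1 + 3·3 + 1·0 = 0
b_12 = 1·0 + 3·1 + 1·3 = 1
b_13 = 1·1 + 3·0 + 1·1 = 2
b_14 = 1·2 + 3·1 + 1·0 = 0
(b_12, b_13, b_14) = (1, 2, 0) = (b_0, b_1, b_2), so the sequence has period 12.
91 ≡ 7 (mod 12), hence b_91 = b_7 = 3.

3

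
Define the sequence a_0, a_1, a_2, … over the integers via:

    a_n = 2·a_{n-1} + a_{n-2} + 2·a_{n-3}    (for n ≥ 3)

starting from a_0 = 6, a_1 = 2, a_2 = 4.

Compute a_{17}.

a_3 = 2·4 + 1·2 + 2·6 = 22
a_4 = 2·22 + 1·4 + 2·2 = 52
a_5 = 2·52 + 1·22 + 2·4 = 134
a_6 = 2·134 + 1·52 + 2·22 = 364
a_7 = 2·364 + 1·134 + 2·52 = 966
a_8 = 2·966 + 1·364 + 2·134 = 2564
a_9 = 2·2564 + 1·966 + 2·364 = 6822
a_10 = 2·6822 + 1·2564 + 2·966 = 18140
a_11 = 2·18140 + 1·6822 + 2·2564 = 48230
a_12 = 2·48230 + 1·18140 + 2·6822 = 128244
a_13 = 2·128244 + 1·48230 + 2·18140 = 340998
a_14 = 2·340998 + 1·128244 + 2·48230 = 906700
a_15 = 2·906700 + 1·340998 + 2·128244 = 2410886
a_16 = 2·2410886 + 1·906700 + 2·340998 = 6410468
a_17 = 2·6410468 + 1·2410886 + 2·906700 = 17045222

17045222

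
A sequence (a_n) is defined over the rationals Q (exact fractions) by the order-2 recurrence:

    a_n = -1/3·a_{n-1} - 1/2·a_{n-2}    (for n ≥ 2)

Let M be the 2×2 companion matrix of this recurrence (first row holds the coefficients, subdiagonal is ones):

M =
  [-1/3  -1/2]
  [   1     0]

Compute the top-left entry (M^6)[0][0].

71/5832

(M^6)[0][0] is the top entry after applying M 6 times to the unit state (1, 0). Equivalently it is h_{7} for the auxiliary sequence (h_n) obeying the same recurrence with h_1 = 1 and h_i = 0 for 0 ≤ i < 1:
h_2 = -1/3·1 + -1/2·0 = -1/3
h_3 = -1/3·-1/3 + -1/2·1 = -7/18
h_4 = -1/3·-7/18 + -1/2·-1/3 = 8/27
h_5 = -1/3·8/27 + -1/2·-7/18 = 31/324
h_6 = -1/3·31/324 + -1/2·8/27 = -175/972
h_7 = -1/3·-175/972 + -1/2·31/324 = 71/5832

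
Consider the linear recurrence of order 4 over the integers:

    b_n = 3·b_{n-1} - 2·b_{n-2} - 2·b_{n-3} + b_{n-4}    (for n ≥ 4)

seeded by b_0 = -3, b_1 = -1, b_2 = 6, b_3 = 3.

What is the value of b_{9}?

b_4 = 3·3 + -2·6 + -2·-1 + 1·-3 = -4
b_5 = 3·-4 + -2·3 + -2·6 + 1·-1 = -31
b_6 = 3·-31 + -2·-4 + -2·3 + 1·6 = -85
b_7 = 3·-85 + -2·-31 + -2·-4 + 1·3 = -182
b_8 = 3·-182 + -2·-85 + -2·-31 + 1·-4 = -318
b_9 = 3·-318 + -2·-182 + -2·-85 + 1·-31 = -451

-451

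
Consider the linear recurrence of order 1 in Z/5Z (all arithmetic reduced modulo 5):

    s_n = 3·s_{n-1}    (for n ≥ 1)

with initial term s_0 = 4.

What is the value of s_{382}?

1

s_1 = 3·4 = 2
s_2 = 3·2 = 1
s_3 = 3·1 = 3
s_4 = 3·3 = 4
(s_4) = (4) = (s_0), so the sequence has period 4.
382 ≡ 2 (mod 4), hence s_382 = s_2 = 1.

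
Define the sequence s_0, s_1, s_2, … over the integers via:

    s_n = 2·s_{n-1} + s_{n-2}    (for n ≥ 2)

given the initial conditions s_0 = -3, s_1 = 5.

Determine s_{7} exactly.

s_2 = 2·5 + 1·-3 = 7
s_3 = 2·7 + 1·5 = 19
s_4 = 2·19 + 1·7 = 45
s_5 = 2·45 + 1·19 = 109
s_6 = 2·109 + 1·45 = 263
s_7 = 2·263 + 1·109 = 635

635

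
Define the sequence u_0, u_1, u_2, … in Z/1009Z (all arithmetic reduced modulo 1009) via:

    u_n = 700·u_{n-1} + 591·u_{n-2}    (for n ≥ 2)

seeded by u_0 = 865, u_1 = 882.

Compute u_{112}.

u_2 = 700·882 + 591·865 = 553
u_3 = 700·553 + 591·882 = 262
u_4 = 700·262 + 591·553 = 678
u_5 = 700·678 + 591·262 = 835
u_6 = 700·835 + 591·678 = 414
u_7 = 700·414 + 591·835 = 301
u_8 = 700·301 + 591·414 = 315
u_9 = 700·315 + 591·301 = 845
u_10 = 700·845 + 591·315 = 735
u_11 = 700·735 + 591·845 = 859
u_12 = 700·859 + 591·735 = 451
u_13 = 700·451 + 591·859 = 25
u_14 = 700·25 + 591·451 = 512
u_15 = 700·512 + 591·25 = 854
u_16 = 700·854 + 591·512 = 364
u_17 = 700·364 + 591·854 = 746
u_18 = 700·746 + 591·364 = 754
u_19 = 700·754 + 591·746 = 46
u_20 = 700·46 + 591·754 = 557
u_21 = 700·557 + 591·46 = 369
u_22 = 700·369 + 591·557 = 249
u_23 = 700·249 + 591·369 = 887
u_24 = 700·887 + 591·249 = 210
u_25 = 700·210 + 591·887 = 232
u_26 = 700·232 + 591·210 = 963
u_27 = 700·963 + 591·232 = 985
u_28 = 700·985 + 591·963 = 410
u_29 = 700·410 + 591·985 = 386
u_30 = 700·386 + 591·410 = 947
u_31 = 700·947 + 591·386 = 79
u_32 = 700·79 + 591·947 = 496
u_33 = 700·496 + 591·79 = 379
u_34 = 700·379 + 591·496 = 459
u_35 = 700·459 + 591·379 = 429
u_36 = 700·429 + 591·459 = 475
u_37 = 700·475 + 591·429 = 819
u_38 = 700·819 + 591·475 = 411
u_39 = 700·411 + 591·819 = 853
u_40 = 700·853 + 591·411 = 513
u_41 = 700·513 + 591·853 = 528
u_42 = 700·528 + 591·513 = 789
u_43 = 700·789 + 591·528 = 644
u_44 = 700·644 + 591·789 = 927
u_45 = 700·927 + 591·644 = 324
u_46 = 700·324 + 591·927 = 754
u_47 = 700·754 + 591·324 = 876
u_48 = 700·876 + 591·754 = 373
u_49 = 700·373 + 591·876 = 877
u_50 = 700·877 + 591·373 = 909
u_51 = 700·909 + 591·877 = 311
u_52 = 700·311 + 591·909 = 187
u_53 = 700·187 + 591·311 = 902
u_54 = 700·902 + 591·187 = 302
u_55 = 700·302 + 591·902 = 849
u_56 = 700·849 + 591·302 = 897
u_57 = 700·897 + 591·849 = 588
u_58 = 700·588 + 591·897 = 330
u_59 = 700·330 + 591·588 = 351
u_60 = 700·351 + 591·330 = 806
u_61 = 700·806 + 591·351 = 765
u_62 = 700·765 + 591·806 = 828
u_63 = 700·828 + 591·765 = 517
u_64 = 700·517 + 591·828 = 661
u_65 = 700·661 + 591·517 = 398
u_66 = 700·398 + 591·661 = 284
u_67 = 700·284 + 591·398 = 148
u_68 = 700·148 + 591·284 = 23
u_69 = 700·23 + 591·148 = 650
u_70 = 700·650 + 591·23 = 417
u_71 = 700·417 + 591·650 = 20
u_72 = 700·20 + 591·417 = 125
u_73 = 700·125 + 591·20 = 438
u_74 = 700·438 + 591·125 = 82
u_75 = 700·82 + 591·438 = 441
u_76 = 700·441 + 591·82 = 985
u_77 = 700·985 + 591·441 = 662
u_78 = 700·662 + 591·985 = 211
u_79 = 700·211 + 591·662 = 136
u_80 = 700·136 + 591·211 = 948
u_81 = 700·948 + 591·136 = 343
u_82 = 700·343 + 591·948 = 231
u_83 = 700·231 + 591·343 = 164
u_84 = 700·164 + 591·231 = 80
u_85 = 700·80 + 591·164 = 565
u_86 = 700·565 + 591·80 = 838
u_87 = 700·838 + 591·565 = 307
u_88 = 700·307 + 591·838 = 831
u_89 = 700·831 + 591·307 = 333
u_90 = 700·333 + 591·831 = 768
u_91 = 700·768 + 591·333 = 860
u_92 = 700·860 + 591·768 = 474
u_93 = 700·474 + 591·860 = 572
u_94 = 700·572 + 591·474 = 468
u_95 = 700·468 + 591·572 = 721
u_96 = 700·721 + 591·468 = 322
u_97 = 700·322 + 591·721 = 706
u_98 = 700·706 + 591·322 = 400
u_99 = 700·400 + 591·706 = 27
u_100 = 700·27 + 591·400 = 23
u_101 = 700·23 + 591·27 = 778
u_102 = 700·778 + 591·23 = 216
u_103 = 700·216 + 591·778 = 553
u_104 = 700·553 + 591·216 = 166
u_105 = 700·166 + 591·553 = 72
u_106 = 700·72 + 591·166 = 183
u_107 = 700·183 + 591·72 = 131
u_108 = 700·131 + 591·183 = 71
u_109 = 700·71 + 591·131 = 996
u_110 = 700·996 + 591·71 = 573
u_111 = 700·573 + 591·996 = 916
u_112 = 700·916 + 591·573 = 104

104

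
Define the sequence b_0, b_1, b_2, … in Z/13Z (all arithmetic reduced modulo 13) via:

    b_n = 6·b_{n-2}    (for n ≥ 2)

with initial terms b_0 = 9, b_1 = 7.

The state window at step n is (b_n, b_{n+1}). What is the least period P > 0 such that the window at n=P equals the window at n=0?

n=0: window = (9, 7)
n=1: window = (7, 2)
n=2: window = (2, 3)
n=3: window = (3, 12)
n=4: window = (12, 5)
n=5: window = (5, 7)
n=6: window = (7, 4)
n=7: window = (4, 3)
n=8: window = (3, 11)
n=9: window = (11, 5)
n=10: window = (5, 1)
n=11: window = (1, 4)
n=12: window = (4, 6)
n=13: window = (6, 11)
n=14: window = (11, 10)
n=15: window = (10, 1)
n=16: window = (1, 8)
n=17: window = (8, 6)
n=18: window = (6, 9)
n=19: window = (9, 10)
n=20: window = (10, 2)
n=21: window = (2, 8)
n=22: window = (8, 12)
n=23: window = (12, 9)
n=24: window = (9, 7)
window at n=24 equals window at n=0 → period = 24

24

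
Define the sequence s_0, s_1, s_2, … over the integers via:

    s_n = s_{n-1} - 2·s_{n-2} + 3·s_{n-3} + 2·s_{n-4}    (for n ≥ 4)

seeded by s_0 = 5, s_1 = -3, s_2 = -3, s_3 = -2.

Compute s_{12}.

362

s_4 = 1·-2 + -2·-3 + 3·-3 + 2·5 = 5
s_5 = 1·5 + -2·-2 + 3·-3 + 2·-3 = -6
s_6 = 1·-6 + -2·5 + 3·-2 + 2·-3 = -28
s_7 = 1·-28 + -2·-6 + 3·5 + 2·-2 = -5
s_8 = 1·-5 + -2·-28 + 3·-6 + 2·5 = 43
s_9 = 1·43 + -2·-5 + 3·-28 + 2·-6 = -43
s_10 = 1·-43 + -2·43 + 3·-5 + 2·-28 = -200
s_11 = 1·-200 + -2·-43 + 3·43 + 2·-5 = 5
s_12 = 1·5 + -2·-200 + 3·-43 + 2·43 = 362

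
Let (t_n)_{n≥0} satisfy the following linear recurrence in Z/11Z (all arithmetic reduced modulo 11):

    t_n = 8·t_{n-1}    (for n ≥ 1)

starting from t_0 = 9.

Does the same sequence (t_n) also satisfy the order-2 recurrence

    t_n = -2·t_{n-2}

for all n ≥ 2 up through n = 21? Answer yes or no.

Terms t_0..t_21: 9, 6, 4, 10, 3, 2, 5, 7, 1, 8, 9, 6, 4, 10, 3, 2, 5, 7, 1, 8, 9, 6
n=2: candidate gives 4, actual t_2 = 4 ✓
n=3: candidate gives 10, actual t_3 = 10 ✓
n=4: candidate gives 3, actual t_4 = 3 ✓
n=5: candidate gives 2, actual t_5 = 2 ✓
n=6: candidate gives 5, actual t_6 = 5 ✓
n=7: candidate gives 7, actual t_7 = 7 ✓
n=8: candidate gives 1, actual t_8 = 1 ✓
n=9: candidate gives 8, actual t_9 = 8 ✓
n=10: candidate gives 9, actual t_10 = 9 ✓
n=11: candidate gives 6, actual t_11 = 6 ✓
n=12: candidate gives 4, actual t_12 = 4 ✓
n=13: candidate gives 10, actual t_13 = 10 ✓
n=14: candidate gives 3, actual t_14 = 3 ✓
n=15: candidate gives 2, actual t_15 = 2 ✓
n=16: candidate gives 5, actual t_16 = 5 ✓
n=17: candidate gives 7, actual t_17 = 7 ✓
n=18: candidate gives 1, actual t_18 = 1 ✓
n=19: candidate gives 8, actual t_19 = 8 ✓
n=20: candidate gives 9, actual t_20 = 9 ✓
n=21: candidate gives 6, actual t_21 = 6 ✓

yes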